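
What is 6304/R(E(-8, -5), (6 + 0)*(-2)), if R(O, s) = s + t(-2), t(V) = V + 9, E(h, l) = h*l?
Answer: -6304/5 ≈ -1260.8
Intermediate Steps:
t(V) = 9 + V
R(O, s) = 7 + s (R(O, s) = s + (9 - 2) = s + 7 = 7 + s)
6304/R(E(-8, -5), (6 + 0)*(-2)) = 6304/(7 + (6 + 0)*(-2)) = 6304/(7 + 6*(-2)) = 6304/(7 - 12) = 6304/(-5) = 6304*(-⅕) = -6304/5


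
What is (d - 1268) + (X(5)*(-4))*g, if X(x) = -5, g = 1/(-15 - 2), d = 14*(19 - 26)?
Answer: -23242/17 ≈ -1367.2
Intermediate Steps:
d = -98 (d = 14*(-7) = -98)
g = -1/17 (g = 1/(-17) = -1/17 ≈ -0.058824)
(d - 1268) + (X(5)*(-4))*g = (-98 - 1268) - 5*(-4)*(-1/17) = -1366 + 20*(-1/17) = -1366 - 20/17 = -23242/17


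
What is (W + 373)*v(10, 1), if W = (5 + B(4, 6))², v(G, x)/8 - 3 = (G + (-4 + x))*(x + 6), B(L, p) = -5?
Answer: 155168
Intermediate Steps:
v(G, x) = 24 + 8*(6 + x)*(-4 + G + x) (v(G, x) = 24 + 8*((G + (-4 + x))*(x + 6)) = 24 + 8*((-4 + G + x)*(6 + x)) = 24 + 8*((6 + x)*(-4 + G + x)) = 24 + 8*(6 + x)*(-4 + G + x))
W = 0 (W = (5 - 5)² = 0² = 0)
(W + 373)*v(10, 1) = (0 + 373)*(-168 + 8*1² + 16*1 + 48*10 + 8*10*1) = 373*(-168 + 8*1 + 16 + 480 + 80) = 373*(-168 + 8 + 16 + 480 + 80) = 373*416 = 155168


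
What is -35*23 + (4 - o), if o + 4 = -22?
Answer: -775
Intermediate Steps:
o = -26 (o = -4 - 22 = -26)
-35*23 + (4 - o) = -35*23 + (4 - 1*(-26)) = -805 + (4 + 26) = -805 + 30 = -775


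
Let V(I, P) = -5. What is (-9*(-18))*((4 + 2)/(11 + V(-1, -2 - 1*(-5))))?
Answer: 162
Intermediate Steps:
(-9*(-18))*((4 + 2)/(11 + V(-1, -2 - 1*(-5)))) = (-9*(-18))*((4 + 2)/(11 - 5)) = 162*(6/6) = 162*(6*(1/6)) = 162*1 = 162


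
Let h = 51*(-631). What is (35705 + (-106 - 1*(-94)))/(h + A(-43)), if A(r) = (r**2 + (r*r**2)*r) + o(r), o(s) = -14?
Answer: 5099/484065 ≈ 0.010534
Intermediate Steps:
h = -32181
A(r) = -14 + r**2 + r**4 (A(r) = (r**2 + (r*r**2)*r) - 14 = (r**2 + r**3*r) - 14 = (r**2 + r**4) - 14 = -14 + r**2 + r**4)
(35705 + (-106 - 1*(-94)))/(h + A(-43)) = (35705 + (-106 - 1*(-94)))/(-32181 + (-14 + (-43)**2 + (-43)**4)) = (35705 + (-106 + 94))/(-32181 + (-14 + 1849 + 3418801)) = (35705 - 12)/(-32181 + 3420636) = 35693/3388455 = 35693*(1/3388455) = 5099/484065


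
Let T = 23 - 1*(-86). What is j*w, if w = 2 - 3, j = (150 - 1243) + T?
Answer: 984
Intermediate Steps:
T = 109 (T = 23 + 86 = 109)
j = -984 (j = (150 - 1243) + 109 = -1093 + 109 = -984)
w = -1
j*w = -984*(-1) = 984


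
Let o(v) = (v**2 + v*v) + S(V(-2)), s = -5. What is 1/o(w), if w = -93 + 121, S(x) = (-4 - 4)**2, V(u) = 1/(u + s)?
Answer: 1/1632 ≈ 0.00061275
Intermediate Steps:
V(u) = 1/(-5 + u) (V(u) = 1/(u - 5) = 1/(-5 + u))
S(x) = 64 (S(x) = (-8)**2 = 64)
w = 28
o(v) = 64 + 2*v**2 (o(v) = (v**2 + v*v) + 64 = (v**2 + v**2) + 64 = 2*v**2 + 64 = 64 + 2*v**2)
1/o(w) = 1/(64 + 2*28**2) = 1/(64 + 2*784) = 1/(64 + 1568) = 1/1632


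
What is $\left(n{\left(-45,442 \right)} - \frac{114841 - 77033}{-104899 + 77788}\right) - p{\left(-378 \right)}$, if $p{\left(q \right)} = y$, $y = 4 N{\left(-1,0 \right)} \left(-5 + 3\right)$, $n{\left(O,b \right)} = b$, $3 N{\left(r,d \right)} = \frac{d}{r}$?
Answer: $\frac{12020870}{27111} \approx 443.39$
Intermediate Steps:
$N{\left(r,d \right)} = \frac{d}{3 r}$ ($N{\left(r,d \right)} = \frac{d \frac{1}{r}}{3} = \frac{d}{3 r}$)
$y = 0$ ($y = 4 \cdot \frac{1}{3} \cdot 0 \frac{1}{-1} \left(-5 + 3\right) = 4 \cdot \frac{1}{3} \cdot 0 \left(-1\right) \left(-2\right) = 4 \cdot 0 \left(-2\right) = 0 \left(-2\right) = 0$)
$p{\left(q \right)} = 0$
$\left(n{\left(-45,442 \right)} - \frac{114841 - 77033}{-104899 + 77788}\right) - p{\left(-378 \right)} = \left(442 - \frac{114841 - 77033}{-104899 + 77788}\right) - 0 = \left(442 - \frac{37808}{-27111}\right) + 0 = \left(442 - 37808 \left(- \frac{1}{27111}\right)\right) + 0 = \left(442 - - \frac{37808}{27111}\right) + 0 = \left(442 + \frac{37808}{27111}\right) + 0 = \frac{12020870}{27111} + 0 = \frac{12020870}{27111}$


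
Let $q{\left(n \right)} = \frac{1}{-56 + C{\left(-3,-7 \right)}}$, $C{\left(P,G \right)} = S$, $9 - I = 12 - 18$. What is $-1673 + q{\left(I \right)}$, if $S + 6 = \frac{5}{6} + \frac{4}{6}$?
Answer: $- \frac{202435}{121} \approx -1673.0$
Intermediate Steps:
$I = 15$ ($I = 9 - \left(12 - 18\right) = 9 - -6 = 9 + 6 = 15$)
$S = - \frac{9}{2}$ ($S = -6 + \left(\frac{5}{6} + \frac{4}{6}\right) = -6 + \left(5 \cdot \frac{1}{6} + 4 \cdot \frac{1}{6}\right) = -6 + \left(\frac{5}{6} + \frac{2}{3}\right) = -6 + \frac{3}{2} = - \frac{9}{2} \approx -4.5$)
$C{\left(P,G \right)} = - \frac{9}{2}$
$q{\left(n \right)} = - \frac{2}{121}$ ($q{\left(n \right)} = \frac{1}{-56 - \frac{9}{2}} = \frac{1}{- \frac{121}{2}} = - \frac{2}{121}$)
$-1673 + q{\left(I \right)} = -1673 - \frac{2}{121} = - \frac{202435}{121}$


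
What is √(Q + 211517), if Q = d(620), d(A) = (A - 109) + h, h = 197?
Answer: 5*√8489 ≈ 460.68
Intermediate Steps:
d(A) = 88 + A (d(A) = (A - 109) + 197 = (-109 + A) + 197 = 88 + A)
Q = 708 (Q = 88 + 620 = 708)
√(Q + 211517) = √(708 + 211517) = √212225 = 5*√8489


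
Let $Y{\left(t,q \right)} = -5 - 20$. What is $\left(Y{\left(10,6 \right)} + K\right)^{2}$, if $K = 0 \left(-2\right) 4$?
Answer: $625$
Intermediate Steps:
$Y{\left(t,q \right)} = -25$ ($Y{\left(t,q \right)} = -5 - 20 = -25$)
$K = 0$ ($K = 0 \cdot 4 = 0$)
$\left(Y{\left(10,6 \right)} + K\right)^{2} = \left(-25 + 0\right)^{2} = \left(-25\right)^{2} = 625$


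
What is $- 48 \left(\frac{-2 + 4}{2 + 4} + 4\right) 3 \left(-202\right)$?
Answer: $126048$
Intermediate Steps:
$- 48 \left(\frac{-2 + 4}{2 + 4} + 4\right) 3 \left(-202\right) = - 48 \left(\frac{2}{6} + 4\right) 3 \left(-202\right) = - 48 \left(2 \cdot \frac{1}{6} + 4\right) 3 \left(-202\right) = - 48 \left(\frac{1}{3} + 4\right) 3 \left(-202\right) = - 48 \cdot \frac{13}{3} \cdot 3 \left(-202\right) = \left(-48\right) 13 \left(-202\right) = \left(-624\right) \left(-202\right) = 126048$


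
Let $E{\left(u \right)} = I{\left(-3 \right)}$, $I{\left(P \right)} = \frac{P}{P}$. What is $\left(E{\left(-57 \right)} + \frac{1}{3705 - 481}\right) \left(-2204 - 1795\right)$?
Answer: $- \frac{416025}{104} \approx -4000.2$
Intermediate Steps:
$I{\left(P \right)} = 1$
$E{\left(u \right)} = 1$
$\left(E{\left(-57 \right)} + \frac{1}{3705 - 481}\right) \left(-2204 - 1795\right) = \left(1 + \frac{1}{3705 - 481}\right) \left(-2204 - 1795\right) = \left(1 + \frac{1}{3224}\right) \left(-3999\right) = \frac{3225}{3224} \left(-3999\right) = - \frac{416025}{104}$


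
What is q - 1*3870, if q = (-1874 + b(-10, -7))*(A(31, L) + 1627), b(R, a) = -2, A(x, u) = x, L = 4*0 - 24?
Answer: -3114278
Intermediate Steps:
L = -24 (L = 0 - 24 = -24)
q = -3110408 (q = (-1874 - 2)*(31 + 1627) = -1876*1658 = -3110408)
q - 1*3870 = -3110408 - 1*3870 = -3110408 - 3870 = -3114278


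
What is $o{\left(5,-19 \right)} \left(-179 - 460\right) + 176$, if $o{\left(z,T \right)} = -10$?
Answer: $6566$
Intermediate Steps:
$o{\left(5,-19 \right)} \left(-179 - 460\right) + 176 = - 10 \left(-179 - 460\right) + 176 = \left(-10\right) \left(-639\right) + 176 = 6390 + 176 = 6566$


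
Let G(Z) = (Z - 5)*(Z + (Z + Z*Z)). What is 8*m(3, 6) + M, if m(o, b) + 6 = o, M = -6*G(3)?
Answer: 156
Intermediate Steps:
G(Z) = (-5 + Z)*(Z² + 2*Z) (G(Z) = (-5 + Z)*(Z + (Z + Z²)) = (-5 + Z)*(Z² + 2*Z))
M = 180 (M = -18*(-10 + 3² - 3*3) = -18*(-10 + 9 - 9) = -18*(-10) = -6*(-30) = 180)
m(o, b) = -6 + o
8*m(3, 6) + M = 8*(-6 + 3) + 180 = 8*(-3) + 180 = -24 + 180 = 156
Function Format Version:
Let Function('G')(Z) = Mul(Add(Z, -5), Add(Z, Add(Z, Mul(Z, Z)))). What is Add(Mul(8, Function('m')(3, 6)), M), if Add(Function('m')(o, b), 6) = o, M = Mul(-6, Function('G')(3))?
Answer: 156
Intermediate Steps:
Function('G')(Z) = Mul(Add(-5, Z), Add(Pow(Z, 2), Mul(2, Z))) (Function('G')(Z) = Mul(Add(-5, Z), Add(Z, Add(Z, Pow(Z, 2)))) = Mul(Add(-5, Z), Add(Pow(Z, 2), Mul(2, Z))))
M = 180 (M = Mul(-6, Mul(3, Add(-10, Pow(3, 2), Mul(-3, 3)))) = Mul(-6, Mul(3, Add(-10, 9, -9))) = Mul(-6, Mul(3, -10)) = Mul(-6, -30) = 180)
Function('m')(o, b) = Add(-6, o)
Add(Mul(8, Function('m')(3, 6)), M) = Add(Mul(8, Add(-6, 3)), 180) = Add(Mul(8, -3), 180) = Add(-24, 180) = 156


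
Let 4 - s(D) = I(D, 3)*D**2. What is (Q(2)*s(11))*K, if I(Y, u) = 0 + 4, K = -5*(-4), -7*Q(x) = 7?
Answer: 9600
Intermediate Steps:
Q(x) = -1 (Q(x) = -1/7*7 = -1)
K = 20
I(Y, u) = 4
s(D) = 4 - 4*D**2
(Q(2)*s(11))*K = -(4 - 4*11**2)*20 = -(4 - 4*121)*20 = -(4 - 484)*20 = -1*(-480)*20 = 480*20 = 9600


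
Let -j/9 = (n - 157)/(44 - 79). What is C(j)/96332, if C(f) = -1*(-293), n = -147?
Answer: 293/96332 ≈ 0.0030416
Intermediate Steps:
j = -2736/35 (j = -9*(-147 - 157)/(44 - 79) = -(-2736)/(-35) = -(-2736)*(-1)/35 = -9*304/35 = -2736/35 ≈ -78.171)
C(f) = 293
C(j)/96332 = 293/96332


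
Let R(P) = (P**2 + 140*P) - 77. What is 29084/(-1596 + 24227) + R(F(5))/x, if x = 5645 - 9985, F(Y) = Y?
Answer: 569182/501115 ≈ 1.1358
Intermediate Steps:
R(P) = -77 + P**2 + 140*P
x = -4340
29084/(-1596 + 24227) + R(F(5))/x = 29084/(-1596 + 24227) + (-77 + 5**2 + 140*5)/(-4340) = 29084/22631 + (-77 + 25 + 700)*(-1/4340) = 29084*(1/22631) + 648*(-1/4340) = 29084/22631 - 162/1085 = 569182/501115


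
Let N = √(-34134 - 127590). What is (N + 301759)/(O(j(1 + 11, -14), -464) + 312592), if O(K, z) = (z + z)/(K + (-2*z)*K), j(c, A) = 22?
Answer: 3083675221/3194377184 + 10219*I*√40431/1597188592 ≈ 0.96534 + 0.0012865*I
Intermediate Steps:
N = 2*I*√40431 (N = √(-161724) = 2*I*√40431 ≈ 402.15*I)
O(K, z) = 2*z/(K - 2*K*z) (O(K, z) = (2*z)/(K - 2*K*z) = 2*z/(K - 2*K*z))
(N + 301759)/(O(j(1 + 11, -14), -464) + 312592) = (2*I*√40431 + 301759)/(-2*(-464)/(22*(-1 + 2*(-464))) + 312592) = (301759 + 2*I*√40431)/(-2*(-464)*1/22/(-1 - 928) + 312592) = (301759 + 2*I*√40431)/(-2*(-464)*1/22/(-929) + 312592) = (301759 + 2*I*√40431)/(-2*(-464)*1/22*(-1/929) + 312592) = (301759 + 2*I*√40431)/(-464/10219 + 312592) = (301759 + 2*I*√40431)/(3194377184/10219) = (301759 + 2*I*√40431)*(10219/3194377184) = 3083675221/3194377184 + 10219*I*√40431/1597188592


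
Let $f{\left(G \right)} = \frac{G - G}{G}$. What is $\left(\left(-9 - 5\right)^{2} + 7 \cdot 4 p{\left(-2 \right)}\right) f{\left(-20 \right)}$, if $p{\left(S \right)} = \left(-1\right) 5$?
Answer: $0$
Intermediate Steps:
$f{\left(G \right)} = 0$ ($f{\left(G \right)} = \frac{0}{G} = 0$)
$p{\left(S \right)} = -5$
$\left(\left(-9 - 5\right)^{2} + 7 \cdot 4 p{\left(-2 \right)}\right) f{\left(-20 \right)} = \left(\left(-9 - 5\right)^{2} + 7 \cdot 4 \left(-5\right)\right) 0 = \left(\left(-14\right)^{2} + 28 \left(-5\right)\right) 0 = \left(196 - 140\right) 0 = 56 \cdot 0 = 0$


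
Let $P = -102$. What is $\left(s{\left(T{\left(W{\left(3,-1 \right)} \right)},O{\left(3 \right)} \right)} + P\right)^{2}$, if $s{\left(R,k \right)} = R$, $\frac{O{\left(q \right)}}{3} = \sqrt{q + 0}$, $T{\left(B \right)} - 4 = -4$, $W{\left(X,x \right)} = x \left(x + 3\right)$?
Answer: $10404$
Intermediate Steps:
$W{\left(X,x \right)} = x \left(3 + x\right)$
$T{\left(B \right)} = 0$ ($T{\left(B \right)} = 4 - 4 = 0$)
$O{\left(q \right)} = 3 \sqrt{q}$ ($O{\left(q \right)} = 3 \sqrt{q + 0} = 3 \sqrt{q}$)
$\left(s{\left(T{\left(W{\left(3,-1 \right)} \right)},O{\left(3 \right)} \right)} + P\right)^{2} = \left(0 - 102\right)^{2} = \left(-102\right)^{2} = 10404$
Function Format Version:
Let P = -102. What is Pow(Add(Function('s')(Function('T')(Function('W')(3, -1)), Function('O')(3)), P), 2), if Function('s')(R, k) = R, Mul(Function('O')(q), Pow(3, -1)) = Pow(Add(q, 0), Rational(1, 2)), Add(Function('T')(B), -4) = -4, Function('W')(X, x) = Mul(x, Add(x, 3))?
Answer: 10404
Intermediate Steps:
Function('W')(X, x) = Mul(x, Add(3, x))
Function('T')(B) = 0 (Function('T')(B) = Add(4, -4) = 0)
Function('O')(q) = Mul(3, Pow(q, Rational(1, 2))) (Function('O')(q) = Mul(3, Pow(Add(q, 0), Rational(1, 2))) = Mul(3, Pow(q, Rational(1, 2))))
Pow(Add(Function('s')(Function('T')(Function('W')(3, -1)), Function('O')(3)), P), 2) = Pow(Add(0, -102), 2) = Pow(-102, 2) = 10404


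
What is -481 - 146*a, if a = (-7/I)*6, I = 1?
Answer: 5651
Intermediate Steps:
a = -42 (a = (-7/1)*6 = (1*(-7))*6 = -7*6 = -42)
-481 - 146*a = -481 - 146*(-42) = -481 + 6132 = 5651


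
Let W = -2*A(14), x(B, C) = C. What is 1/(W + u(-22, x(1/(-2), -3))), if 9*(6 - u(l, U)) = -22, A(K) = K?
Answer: -9/176 ≈ -0.051136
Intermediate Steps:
u(l, U) = 76/9 (u(l, U) = 6 - ⅑*(-22) = 6 + 22/9 = 76/9)
W = -28 (W = -2*14 = -28)
1/(W + u(-22, x(1/(-2), -3))) = 1/(-28 + 76/9) = 1/(-176/9) = -9/176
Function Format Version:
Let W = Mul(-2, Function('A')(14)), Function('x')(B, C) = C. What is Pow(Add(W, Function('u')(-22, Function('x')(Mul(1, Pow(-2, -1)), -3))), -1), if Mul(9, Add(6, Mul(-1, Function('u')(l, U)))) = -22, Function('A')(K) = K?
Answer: Rational(-9, 176) ≈ -0.051136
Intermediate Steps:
Function('u')(l, U) = Rational(76, 9) (Function('u')(l, U) = Add(6, Mul(Rational(-1, 9), -22)) = Add(6, Rational(22, 9)) = Rational(76, 9))
W = -28 (W = Mul(-2, 14) = -28)
Pow(Add(W, Function('u')(-22, Function('x')(Mul(1, Pow(-2, -1)), -3))), -1) = Pow(Add(-28, Rational(76, 9)), -1) = Pow(Rational(-176, 9), -1) = Rational(-9, 176)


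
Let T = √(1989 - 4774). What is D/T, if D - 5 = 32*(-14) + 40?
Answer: 403*I*√2785/2785 ≈ 7.6365*I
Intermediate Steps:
D = -403 (D = 5 + (32*(-14) + 40) = 5 + (-448 + 40) = 5 - 408 = -403)
T = I*√2785 (T = √(-2785) = I*√2785 ≈ 52.773*I)
D/T = -403*(-I*√2785/2785) = -(-403)*I*√2785/2785 = 403*I*√2785/2785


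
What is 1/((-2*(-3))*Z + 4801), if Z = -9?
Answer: 1/4747 ≈ 0.00021066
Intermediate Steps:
1/((-2*(-3))*Z + 4801) = 1/(-2*(-3)*(-9) + 4801) = 1/(6*(-9) + 4801) = 1/(-54 + 4801) = 1/4747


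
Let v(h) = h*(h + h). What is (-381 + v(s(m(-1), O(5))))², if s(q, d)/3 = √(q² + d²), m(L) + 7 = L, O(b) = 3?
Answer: 870489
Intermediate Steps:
m(L) = -7 + L
s(q, d) = 3*√(d² + q²) (s(q, d) = 3*√(q² + d²) = 3*√(d² + q²))
v(h) = 2*h² (v(h) = h*(2*h) = 2*h²)
(-381 + v(s(m(-1), O(5))))² = (-381 + 2*(3*√(3² + (-7 - 1)²))²)² = (-381 + 2*(3*√(9 + (-8)²))²)² = (-381 + 2*(3*√(9 + 64))²)² = (-381 + 2*(3*√73)²)² = (-381 + 2*657)² = (-381 + 1314)² = 933² = 870489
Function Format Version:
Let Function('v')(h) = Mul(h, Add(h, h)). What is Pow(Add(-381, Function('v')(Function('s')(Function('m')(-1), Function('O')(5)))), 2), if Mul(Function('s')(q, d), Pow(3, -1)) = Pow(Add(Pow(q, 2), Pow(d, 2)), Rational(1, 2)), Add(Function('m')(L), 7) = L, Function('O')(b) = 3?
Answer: 870489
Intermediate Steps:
Function('m')(L) = Add(-7, L)
Function('s')(q, d) = Mul(3, Pow(Add(Pow(d, 2), Pow(q, 2)), Rational(1, 2))) (Function('s')(q, d) = Mul(3, Pow(Add(Pow(q, 2), Pow(d, 2)), Rational(1, 2))) = Mul(3, Pow(Add(Pow(d, 2), Pow(q, 2)), Rational(1, 2))))
Function('v')(h) = Mul(2, Pow(h, 2)) (Function('v')(h) = Mul(h, Mul(2, h)) = Mul(2, Pow(h, 2)))
Pow(Add(-381, Function('v')(Function('s')(Function('m')(-1), Function('O')(5)))), 2) = Pow(Add(-381, Mul(2, Pow(Mul(3, Pow(Add(Pow(3, 2), Pow(Add(-7, -1), 2)), Rational(1, 2))), 2))), 2) = Pow(Add(-381, Mul(2, Pow(Mul(3, Pow(Add(9, Pow(-8, 2)), Rational(1, 2))), 2))), 2) = Pow(Add(-381, Mul(2, Pow(Mul(3, Pow(Add(9, 64), Rational(1, 2))), 2))), 2) = Pow(Add(-381, Mul(2, Pow(Mul(3, Pow(73, Rational(1, 2))), 2))), 2) = Pow(Add(-381, Mul(2, 657)), 2) = Pow(Add(-381, 1314), 2) = Pow(933, 2) = 870489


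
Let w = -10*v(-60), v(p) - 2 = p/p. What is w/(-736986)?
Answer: 5/122831 ≈ 4.0706e-5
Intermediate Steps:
v(p) = 3 (v(p) = 2 + p/p = 2 + 1 = 3)
w = -30 (w = -10*3 = -30)
w/(-736986) = -30/(-736986) = -30*(-1/736986) = 5/122831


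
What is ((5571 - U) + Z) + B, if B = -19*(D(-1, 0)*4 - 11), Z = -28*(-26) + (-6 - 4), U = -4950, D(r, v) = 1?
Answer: 11372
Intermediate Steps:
Z = 718 (Z = 728 - 10 = 718)
B = 133 (B = -19*(1*4 - 11) = -19*(4 - 11) = -19*(-7) = 133)
((5571 - U) + Z) + B = ((5571 - 1*(-4950)) + 718) + 133 = ((5571 + 4950) + 718) + 133 = (10521 + 718) + 133 = 11239 + 133 = 11372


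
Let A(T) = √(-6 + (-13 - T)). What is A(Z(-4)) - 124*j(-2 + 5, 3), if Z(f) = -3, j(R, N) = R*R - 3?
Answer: -744 + 4*I ≈ -744.0 + 4.0*I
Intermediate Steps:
j(R, N) = -3 + R² (j(R, N) = R² - 3 = -3 + R²)
A(T) = √(-19 - T)
A(Z(-4)) - 124*j(-2 + 5, 3) = √(-19 - 1*(-3)) - 124*(-3 + (-2 + 5)²) = √(-19 + 3) - 124*(-3 + 3²) = √(-16) - 124*(-3 + 9) = 4*I - 124*6 = 4*I - 744 = -744 + 4*I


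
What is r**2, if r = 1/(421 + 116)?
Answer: 1/288369 ≈ 3.4678e-6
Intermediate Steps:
r = 1/537 ≈ 0.0018622
r**2 = (1/537)**2 = 1/288369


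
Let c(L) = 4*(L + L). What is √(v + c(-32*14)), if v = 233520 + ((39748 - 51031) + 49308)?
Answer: √267961 ≈ 517.65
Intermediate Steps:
c(L) = 8*L (c(L) = 4*(2*L) = 8*L)
v = 271545 (v = 233520 + (-11283 + 49308) = 233520 + 38025 = 271545)
√(v + c(-32*14)) = √(271545 + 8*(-32*14)) = √(271545 + 8*(-448)) = √(271545 - 3584) = √267961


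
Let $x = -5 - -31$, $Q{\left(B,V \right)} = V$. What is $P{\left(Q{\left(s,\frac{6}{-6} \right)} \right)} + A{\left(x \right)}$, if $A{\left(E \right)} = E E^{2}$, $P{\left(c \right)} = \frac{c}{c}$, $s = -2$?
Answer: $17577$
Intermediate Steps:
$P{\left(c \right)} = 1$
$x = 26$ ($x = -5 + 31 = 26$)
$A{\left(E \right)} = E^{3}$
$P{\left(Q{\left(s,\frac{6}{-6} \right)} \right)} + A{\left(x \right)} = 1 + 26^{3} = 1 + 17576 = 17577$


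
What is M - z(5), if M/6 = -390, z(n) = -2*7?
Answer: -2326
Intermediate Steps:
z(n) = -14
M = -2340 (M = 6*(-390) = -2340)
M - z(5) = -2340 - 1*(-14) = -2340 + 14 = -2326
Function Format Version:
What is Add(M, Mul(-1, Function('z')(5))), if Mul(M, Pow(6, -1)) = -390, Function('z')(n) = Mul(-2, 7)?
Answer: -2326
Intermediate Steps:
Function('z')(n) = -14
M = -2340 (M = Mul(6, -390) = -2340)
Add(M, Mul(-1, Function('z')(5))) = Add(-2340, Mul(-1, -14)) = Add(-2340, 14) = -2326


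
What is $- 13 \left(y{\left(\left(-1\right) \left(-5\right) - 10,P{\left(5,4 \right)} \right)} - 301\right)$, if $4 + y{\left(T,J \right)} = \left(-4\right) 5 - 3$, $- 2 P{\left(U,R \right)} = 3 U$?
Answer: $4264$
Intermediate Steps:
$P{\left(U,R \right)} = - \frac{3 U}{2}$
$y{\left(T,J \right)} = -27$ ($y{\left(T,J \right)} = -4 - 23 = -27$)
$- 13 \left(y{\left(\left(-1\right) \left(-5\right) - 10,P{\left(5,4 \right)} \right)} - 301\right) = - 13 \left(-27 - 301\right) = \left(-13\right) \left(-328\right) = 4264$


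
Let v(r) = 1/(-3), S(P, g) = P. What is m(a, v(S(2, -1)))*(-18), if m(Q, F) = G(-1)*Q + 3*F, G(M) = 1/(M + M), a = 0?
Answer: 18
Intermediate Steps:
G(M) = 1/(2*M)
v(r) = -⅓
m(Q, F) = 3*F - Q/2 (m(Q, F) = ((½)/(-1))*Q + 3*F = ((½)*(-1))*Q + 3*F = -Q/2 + 3*F = 3*F - Q/2)
m(a, v(S(2, -1)))*(-18) = (3*(-⅓) - ½*0)*(-18) = (-1 + 0)*(-18) = -1*(-18) = 18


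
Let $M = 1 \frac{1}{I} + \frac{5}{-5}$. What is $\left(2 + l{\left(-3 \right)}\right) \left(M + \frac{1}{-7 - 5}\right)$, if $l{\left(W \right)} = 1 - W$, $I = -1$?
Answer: $- \frac{25}{2} \approx -12.5$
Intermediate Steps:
$M = -2$ ($M = 1 \frac{1}{-1} + \frac{5}{-5} = 1 \left(-1\right) + 5 \left(- \frac{1}{5}\right) = -1 - 1 = -2$)
$\left(2 + l{\left(-3 \right)}\right) \left(M + \frac{1}{-7 - 5}\right) = \left(2 + \left(1 - -3\right)\right) \left(-2 + \frac{1}{-7 - 5}\right) = \left(2 + \left(1 + 3\right)\right) \left(-2 + \frac{1}{-12}\right) = \left(2 + 4\right) \left(-2 - \frac{1}{12}\right) = 6 \left(- \frac{25}{12}\right) = - \frac{25}{2}$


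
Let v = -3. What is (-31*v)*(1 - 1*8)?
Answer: -651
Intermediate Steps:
(-31*v)*(1 - 1*8) = (-31*(-3))*(1 - 1*8) = 93*(1 - 8) = 93*(-7) = -651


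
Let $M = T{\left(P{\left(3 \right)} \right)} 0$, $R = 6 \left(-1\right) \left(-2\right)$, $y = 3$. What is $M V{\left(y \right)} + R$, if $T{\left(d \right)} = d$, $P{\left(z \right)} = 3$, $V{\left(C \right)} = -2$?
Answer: $12$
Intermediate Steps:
$R = 12$ ($R = \left(-6\right) \left(-2\right) = 12$)
$M = 0$ ($M = 3 \cdot 0 = 0$)
$M V{\left(y \right)} + R = 0 \left(-2\right) + 12 = 0 + 12 = 12$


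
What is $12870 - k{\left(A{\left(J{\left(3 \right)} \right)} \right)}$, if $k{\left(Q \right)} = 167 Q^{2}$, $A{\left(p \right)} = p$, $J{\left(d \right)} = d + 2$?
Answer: $8695$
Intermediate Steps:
$J{\left(d \right)} = 2 + d$
$12870 - k{\left(A{\left(J{\left(3 \right)} \right)} \right)} = 12870 - 167 \left(2 + 3\right)^{2} = 12870 - 167 \cdot 5^{2} = 12870 - 167 \cdot 25 = 12870 - 4175 = 8695$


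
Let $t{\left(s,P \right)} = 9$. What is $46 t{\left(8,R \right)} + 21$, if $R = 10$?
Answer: $435$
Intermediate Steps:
$46 t{\left(8,R \right)} + 21 = 46 \cdot 9 + 21 = 414 + 21 = 435$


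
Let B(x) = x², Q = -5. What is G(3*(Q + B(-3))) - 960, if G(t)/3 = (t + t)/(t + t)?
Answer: -957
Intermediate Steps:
G(t) = 3 (G(t) = 3*((t + t)/(t + t)) = 3*((2*t)/((2*t))) = 3*((2*t)*(1/(2*t))) = 3*1 = 3)
G(3*(Q + B(-3))) - 960 = 3 - 960 = -957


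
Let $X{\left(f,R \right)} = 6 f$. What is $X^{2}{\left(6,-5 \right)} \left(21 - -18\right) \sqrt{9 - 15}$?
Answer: $50544 i \sqrt{6} \approx 1.2381 \cdot 10^{5} i$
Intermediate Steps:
$X^{2}{\left(6,-5 \right)} \left(21 - -18\right) \sqrt{9 - 15} = \left(6 \cdot 6\right)^{2} \left(21 - -18\right) \sqrt{9 - 15} = 36^{2} \left(21 + 18\right) \sqrt{-6} = 1296 \cdot 39 i \sqrt{6} = 50544 i \sqrt{6}$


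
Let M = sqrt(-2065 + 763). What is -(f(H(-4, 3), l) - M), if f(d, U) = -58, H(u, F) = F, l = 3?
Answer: 58 + I*sqrt(1302) ≈ 58.0 + 36.083*I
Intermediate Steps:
M = I*sqrt(1302) (M = sqrt(-1302) = I*sqrt(1302) ≈ 36.083*I)
-(f(H(-4, 3), l) - M) = -(-58 - I*sqrt(1302)) = 58 + I*sqrt(1302)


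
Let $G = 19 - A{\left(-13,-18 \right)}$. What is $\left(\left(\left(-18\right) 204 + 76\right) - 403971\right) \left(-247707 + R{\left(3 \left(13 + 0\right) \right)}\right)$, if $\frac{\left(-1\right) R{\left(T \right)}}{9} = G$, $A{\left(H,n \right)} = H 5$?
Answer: $101265319521$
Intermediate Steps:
$A{\left(H,n \right)} = 5 H$
$G = 84$ ($G = 19 - 5 \left(-13\right) = 19 - -65 = 19 + 65 = 84$)
$R{\left(T \right)} = -756$ ($R{\left(T \right)} = \left(-9\right) 84 = -756$)
$\left(\left(\left(-18\right) 204 + 76\right) - 403971\right) \left(-247707 + R{\left(3 \left(13 + 0\right) \right)}\right) = \left(\left(\left(-18\right) 204 + 76\right) - 403971\right) \left(-247707 - 756\right) = \left(\left(-3672 + 76\right) - 403971\right) \left(-248463\right) = \left(-3596 - 403971\right) \left(-248463\right) = \left(-407567\right) \left(-248463\right) = 101265319521$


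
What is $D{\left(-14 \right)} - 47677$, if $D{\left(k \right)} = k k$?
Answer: $-47481$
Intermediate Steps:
$D{\left(k \right)} = k^{2}$
$D{\left(-14 \right)} - 47677 = \left(-14\right)^{2} - 47677 = 196 - 47677 = -47481$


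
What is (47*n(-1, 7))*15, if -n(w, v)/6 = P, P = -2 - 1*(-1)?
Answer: 4230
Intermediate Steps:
P = -1 (P = -2 + 1 = -1)
n(w, v) = 6 (n(w, v) = -6*(-1) = 6)
(47*n(-1, 7))*15 = (47*6)*15 = 282*15 = 4230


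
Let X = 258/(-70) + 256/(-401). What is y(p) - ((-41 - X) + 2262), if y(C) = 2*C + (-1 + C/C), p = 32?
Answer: -30334184/14035 ≈ -2161.3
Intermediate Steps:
X = -60689/14035 (X = 258*(-1/70) + 256*(-1/401) = -129/35 - 256/401 = -60689/14035 ≈ -4.3241)
y(C) = 2*C (y(C) = 2*C + (-1 + 1) = 2*C + 0 = 2*C)
y(p) - ((-41 - X) + 2262) = 2*32 - ((-41 - 1*(-60689/14035)) + 2262) = 64 - ((-41 + 60689/14035) + 2262) = 64 - (-514746/14035 + 2262) = 64 - 1*31232424/14035 = 64 - 31232424/14035 = -30334184/14035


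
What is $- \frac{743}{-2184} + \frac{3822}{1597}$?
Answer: $\frac{9533819}{3487848} \approx 2.7334$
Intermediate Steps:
$- \frac{743}{-2184} + \frac{3822}{1597} = \left(-743\right) \left(- \frac{1}{2184}\right) + 3822 \cdot \frac{1}{1597} = \frac{743}{2184} + \frac{3822}{1597} = \frac{9533819}{3487848}$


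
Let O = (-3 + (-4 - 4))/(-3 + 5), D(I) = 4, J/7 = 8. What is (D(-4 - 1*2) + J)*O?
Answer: -330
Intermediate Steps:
J = 56 (J = 7*8 = 56)
O = -11/2 (O = (-3 - 8)/2 = -11*1/2 = -11/2 ≈ -5.5000)
(D(-4 - 1*2) + J)*O = (4 + 56)*(-11/2) = 60*(-11/2) = -330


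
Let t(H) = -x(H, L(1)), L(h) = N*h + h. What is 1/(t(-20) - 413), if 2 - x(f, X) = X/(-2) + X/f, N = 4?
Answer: -4/1671 ≈ -0.0023938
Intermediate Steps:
L(h) = 5*h (L(h) = 4*h + h = 5*h)
x(f, X) = 2 + X/2 - X/f (x(f, X) = 2 - (X/(-2) + X/f) = 2 - (X*(-1/2) + X/f) = 2 - (-X/2 + X/f) = 2 + (X/2 - X/f) = 2 + X/2 - X/f)
t(H) = -9/2 + 5/H (t(H) = -(2 + (5*1)/2 - 5*1/H) = -(2 + (1/2)*5 - 1*5/H) = -(2 + 5/2 - 5/H) = -(9/2 - 5/H) = -9/2 + 5/H)
1/(t(-20) - 413) = 1/((-9/2 + 5/(-20)) - 413) = 1/((-9/2 + 5*(-1/20)) - 413) = 1/((-9/2 - 1/4) - 413) = 1/(-19/4 - 413) = 1/(-1671/4) = -4/1671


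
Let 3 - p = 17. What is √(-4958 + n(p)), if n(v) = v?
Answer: 2*I*√1243 ≈ 70.512*I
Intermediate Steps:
p = -14 (p = 3 - 1*17 = 3 - 17 = -14)
√(-4958 + n(p)) = √(-4958 - 14) = √(-4972) = 2*I*√1243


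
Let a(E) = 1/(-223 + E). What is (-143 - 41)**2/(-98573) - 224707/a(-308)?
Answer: 11761672858085/98573 ≈ 1.1932e+8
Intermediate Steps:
(-143 - 41)**2/(-98573) - 224707/a(-308) = (-143 - 41)**2/(-98573) - 224707/(1/(-223 - 308)) = (-184)**2*(-1/98573) - 224707/(1/(-531)) = 33856*(-1/98573) - 224707/(-1/531) = -33856/98573 - 224707*(-531) = -33856/98573 + 119319417 = 11761672858085/98573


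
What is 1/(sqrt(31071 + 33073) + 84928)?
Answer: 5308/450793815 - sqrt(4009)/1803175260 ≈ 1.1740e-5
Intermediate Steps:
1/(sqrt(31071 + 33073) + 84928) = 1/(sqrt(64144) + 84928) = 1/(4*sqrt(4009) + 84928) = 1/(84928 + 4*sqrt(4009))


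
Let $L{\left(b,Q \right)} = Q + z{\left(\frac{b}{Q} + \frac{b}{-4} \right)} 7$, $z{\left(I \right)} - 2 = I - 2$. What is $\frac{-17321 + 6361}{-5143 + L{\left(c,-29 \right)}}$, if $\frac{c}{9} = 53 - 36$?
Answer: $\frac{254272}{127059} \approx 2.0012$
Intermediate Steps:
$c = 153$ ($c = 9 \left(53 - 36\right) = 9 \cdot 17 = 153$)
$z{\left(I \right)} = I$ ($z{\left(I \right)} = 2 + \left(I - 2\right) = 2 + \left(-2 + I\right) = I$)
$L{\left(b,Q \right)} = Q - \frac{7 b}{4} + \frac{7 b}{Q}$ ($L{\left(b,Q \right)} = Q + \left(\frac{b}{Q} + \frac{b}{-4}\right) 7 = Q + \left(\frac{b}{Q} + b \left(- \frac{1}{4}\right)\right) 7 = Q + \left(\frac{b}{Q} - \frac{b}{4}\right) 7 = Q + \left(- \frac{b}{4} + \frac{b}{Q}\right) 7 = Q - \left(\frac{7 b}{4} - \frac{7 b}{Q}\right) = Q - \frac{7 b}{4} + \frac{7 b}{Q}$)
$\frac{-17321 + 6361}{-5143 + L{\left(c,-29 \right)}} = \frac{-17321 + 6361}{-5143 - \left(\frac{1187}{4} + \frac{1071}{29}\right)} = - \frac{10960}{-5143 - \left(\frac{1187}{4} + \frac{1071}{29}\right)} = - \frac{10960}{-5143 - \frac{38707}{116}} = - \frac{10960}{- \frac{635295}{116}} = \left(-10960\right) \left(- \frac{116}{635295}\right) = \frac{254272}{127059}$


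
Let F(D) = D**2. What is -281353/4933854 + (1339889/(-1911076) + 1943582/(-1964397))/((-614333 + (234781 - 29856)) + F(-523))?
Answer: -2657189888151879853601/46607101702002478933788 ≈ -0.057013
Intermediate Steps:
-281353/4933854 + (1339889/(-1911076) + 1943582/(-1964397))/((-614333 + (234781 - 29856)) + F(-523)) = -281353/4933854 + (1339889/(-1911076) + 1943582/(-1964397))/((-614333 + (234781 - 29856)) + (-523)**2) = -281353*1/4933854 + (1339889*(-1/1911076) + 1943582*(-1/1964397))/((-614333 + 204925) + 273529) = -281353/4933854 + (-1339889/1911076 - 1943582/1964397)/(-409408 + 273529) = -281353/4933854 - 6346406846165/3754111961172/(-135879) = -281353/4933854 - 6346406846165/3754111961172*(-1/135879) = -281353/4933854 + 6346406846165/510104979172090188 = -2657189888151879853601/46607101702002478933788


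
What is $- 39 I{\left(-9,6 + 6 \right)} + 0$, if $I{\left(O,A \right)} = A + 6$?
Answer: $-702$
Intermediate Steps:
$I{\left(O,A \right)} = 6 + A$
$- 39 I{\left(-9,6 + 6 \right)} + 0 = - 39 \left(6 + \left(6 + 6\right)\right) + 0 = - 39 \left(6 + 12\right) + 0 = \left(-39\right) 18 + 0 = -702 + 0 = -702$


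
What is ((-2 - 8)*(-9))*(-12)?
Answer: -1080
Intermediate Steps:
((-2 - 8)*(-9))*(-12) = -10*(-9)*(-12) = 90*(-12) = -1080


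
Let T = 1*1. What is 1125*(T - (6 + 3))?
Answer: -9000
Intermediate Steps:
T = 1
1125*(T - (6 + 3)) = 1125*(1 - (6 + 3)) = 1125*(1 - 1*9) = 1125*(1 - 9) = 1125*(-8) = -9000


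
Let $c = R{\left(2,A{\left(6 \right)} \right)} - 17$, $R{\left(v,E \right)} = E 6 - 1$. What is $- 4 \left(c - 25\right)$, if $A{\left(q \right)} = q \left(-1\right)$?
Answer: $316$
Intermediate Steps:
$A{\left(q \right)} = - q$
$R{\left(v,E \right)} = -1 + 6 E$ ($R{\left(v,E \right)} = 6 E - 1 = -1 + 6 E$)
$c = -54$ ($c = \left(-1 + 6 \left(\left(-1\right) 6\right)\right) - 17 = \left(-1 + 6 \left(-6\right)\right) - 17 = \left(-1 - 36\right) - 17 = -37 - 17 = -54$)
$- 4 \left(c - 25\right) = - 4 \left(-54 - 25\right) = \left(-4\right) \left(-79\right) = 316$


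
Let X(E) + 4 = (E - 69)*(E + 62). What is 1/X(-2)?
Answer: -1/4264 ≈ -0.00023452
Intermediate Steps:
X(E) = -4 + (-69 + E)*(62 + E) (X(E) = -4 + (E - 69)*(E + 62) = -4 + (-69 + E)*(62 + E))
1/X(-2) = 1/(-4282 + (-2)² - 7*(-2)) = 1/(-4282 + 4 + 14) = 1/(-4264) = -1/4264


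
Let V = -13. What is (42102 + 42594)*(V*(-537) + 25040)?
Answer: 2712050616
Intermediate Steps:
(42102 + 42594)*(V*(-537) + 25040) = (42102 + 42594)*(-13*(-537) + 25040) = 84696*(6981 + 25040) = 84696*32021 = 2712050616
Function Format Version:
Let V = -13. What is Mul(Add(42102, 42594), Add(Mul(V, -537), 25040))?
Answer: 2712050616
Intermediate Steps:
Mul(Add(42102, 42594), Add(Mul(V, -537), 25040)) = Mul(Add(42102, 42594), Add(Mul(-13, -537), 25040)) = Mul(84696, Add(6981, 25040)) = Mul(84696, 32021) = 2712050616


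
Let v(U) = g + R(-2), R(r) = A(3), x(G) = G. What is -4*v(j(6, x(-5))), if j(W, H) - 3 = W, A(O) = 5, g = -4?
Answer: -4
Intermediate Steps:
R(r) = 5
j(W, H) = 3 + W
v(U) = 1 (v(U) = -4 + 5 = 1)
-4*v(j(6, x(-5))) = -4*1 = -4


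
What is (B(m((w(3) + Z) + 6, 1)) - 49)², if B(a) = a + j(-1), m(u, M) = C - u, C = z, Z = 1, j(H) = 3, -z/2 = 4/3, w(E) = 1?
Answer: 28900/9 ≈ 3211.1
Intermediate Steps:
z = -8/3 ≈ -2.6667
C = -8/3 ≈ -2.6667
m(u, M) = -8/3 - u
B(a) = 3 + a (B(a) = a + 3 = 3 + a)
(B(m((w(3) + Z) + 6, 1)) - 49)² = ((3 + (-8/3 - ((1 + 1) + 6))) - 49)² = ((3 + (-8/3 - (2 + 6))) - 49)² = ((3 + (-8/3 - 1*8)) - 49)² = ((3 + (-8/3 - 8)) - 49)² = ((3 - 32/3) - 49)² = (-23/3 - 49)² = (-170/3)² = 28900/9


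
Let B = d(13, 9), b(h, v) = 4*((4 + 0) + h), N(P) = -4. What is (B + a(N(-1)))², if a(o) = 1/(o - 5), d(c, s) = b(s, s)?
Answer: 218089/81 ≈ 2692.5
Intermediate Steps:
b(h, v) = 16 + 4*h (b(h, v) = 4*(4 + h) = 16 + 4*h)
d(c, s) = 16 + 4*s
B = 52 (B = 16 + 4*9 = 16 + 36 = 52)
a(o) = 1/(-5 + o)
(B + a(N(-1)))² = (52 + 1/(-5 - 4))² = (52 + 1/(-9))² = (52 - ⅑)² = (467/9)² = 218089/81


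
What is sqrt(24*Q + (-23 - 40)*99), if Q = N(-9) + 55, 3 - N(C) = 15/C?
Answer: 31*I*sqrt(5) ≈ 69.318*I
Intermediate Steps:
N(C) = 3 - 15/C
Q = 179/3 (Q = (3 - 15/(-9)) + 55 = (3 - 15*(-1/9)) + 55 = (3 + 5/3) + 55 = 14/3 + 55 = 179/3 ≈ 59.667)
sqrt(24*Q + (-23 - 40)*99) = sqrt(24*(179/3) + (-23 - 40)*99) = sqrt(1432 - 63*99) = sqrt(1432 - 6237) = sqrt(-4805) = 31*I*sqrt(5)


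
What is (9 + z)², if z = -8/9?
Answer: 5329/81 ≈ 65.790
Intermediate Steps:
z = -8/9 (z = -8*⅑ = -8/9 ≈ -0.88889)
(9 + z)² = (9 - 8/9)² = (73/9)² = 5329/81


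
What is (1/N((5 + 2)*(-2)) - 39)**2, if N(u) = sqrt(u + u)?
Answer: (546 + I*sqrt(7))**2/196 ≈ 1521.0 + 14.741*I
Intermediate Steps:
N(u) = sqrt(2)*sqrt(u) (N(u) = sqrt(2*u) = sqrt(2)*sqrt(u))
(1/N((5 + 2)*(-2)) - 39)**2 = (1/(sqrt(2)*sqrt((5 + 2)*(-2))) - 39)**2 = (1/(sqrt(2)*sqrt(7*(-2))) - 39)**2 = (1/(sqrt(2)*sqrt(-14)) - 39)**2 = (1/(sqrt(2)*(I*sqrt(14))) - 39)**2 = (1/(2*I*sqrt(7)) - 39)**2 = (-I*sqrt(7)/14 - 39)**2 = (-39 - I*sqrt(7)/14)**2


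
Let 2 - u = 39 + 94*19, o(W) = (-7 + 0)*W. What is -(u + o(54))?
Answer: 2201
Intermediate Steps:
o(W) = -7*W
u = -1823 (u = 2 - (39 + 94*19) = 2 - (39 + 1786) = 2 - 1*1825 = 2 - 1825 = -1823)
-(u + o(54)) = -(-1823 - 7*54) = -(-1823 - 378) = -1*(-2201) = 2201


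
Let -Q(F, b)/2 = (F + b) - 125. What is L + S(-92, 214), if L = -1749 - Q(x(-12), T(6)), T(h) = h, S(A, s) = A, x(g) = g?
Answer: -2103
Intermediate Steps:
Q(F, b) = 250 - 2*F - 2*b (Q(F, b) = -2*((F + b) - 125) = -2*(-125 + F + b) = 250 - 2*F - 2*b)
L = -2011 (L = -1749 - (250 - 2*(-12) - 2*6) = -1749 - (250 + 24 - 12) = -1749 - 1*262 = -1749 - 262 = -2011)
L + S(-92, 214) = -2011 - 92 = -2103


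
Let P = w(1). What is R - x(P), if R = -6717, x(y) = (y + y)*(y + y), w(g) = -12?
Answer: -7293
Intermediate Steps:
P = -12
x(y) = 4*y**2 (x(y) = (2*y)*(2*y) = 4*y**2)
R - x(P) = -6717 - 4*(-12)**2 = -6717 - 4*144 = -6717 - 1*576 = -6717 - 576 = -7293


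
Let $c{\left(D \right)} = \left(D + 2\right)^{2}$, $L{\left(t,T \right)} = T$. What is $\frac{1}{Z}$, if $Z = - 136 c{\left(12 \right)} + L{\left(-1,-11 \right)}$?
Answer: $- \frac{1}{26667} \approx -3.75 \cdot 10^{-5}$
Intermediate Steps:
$c{\left(D \right)} = \left(2 + D\right)^{2}$
$Z = -26667$ ($Z = - 136 \left(2 + 12\right)^{2} - 11 = - 136 \cdot 14^{2} - 11 = \left(-136\right) 196 - 11 = -26656 - 11 = -26667$)
$\frac{1}{Z} = \frac{1}{-26667} = - \frac{1}{26667}$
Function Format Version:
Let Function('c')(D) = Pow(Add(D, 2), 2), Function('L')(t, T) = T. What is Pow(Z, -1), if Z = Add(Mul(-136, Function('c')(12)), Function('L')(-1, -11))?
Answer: Rational(-1, 26667) ≈ -3.7500e-5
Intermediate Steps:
Function('c')(D) = Pow(Add(2, D), 2)
Z = -26667 (Z = Add(Mul(-136, Pow(Add(2, 12), 2)), -11) = Add(Mul(-136, Pow(14, 2)), -11) = Add(Mul(-136, 196), -11) = Add(-26656, -11) = -26667)
Pow(Z, -1) = Pow(-26667, -1) = Rational(-1, 26667)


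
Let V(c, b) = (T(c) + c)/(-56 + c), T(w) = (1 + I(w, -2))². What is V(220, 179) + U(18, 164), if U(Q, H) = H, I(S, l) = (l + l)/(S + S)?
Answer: 328115481/1984400 ≈ 165.35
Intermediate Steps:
I(S, l) = l/S (I(S, l) = (2*l)/((2*S)) = (2*l)*(1/(2*S)) = l/S)
T(w) = (1 - 2/w)²
V(c, b) = (c + (-2 + c)²/c²)/(-56 + c) (V(c, b) = ((-2 + c)²/c² + c)/(-56 + c) = (c + (-2 + c)²/c²)/(-56 + c))
V(220, 179) + U(18, 164) = (220³ + (-2 + 220)²)/(220²*(-56 + 220)) + 164 = (1/48400)*(10648000 + 218²)/164 + 164 = (1/48400)*(1/164)*(10648000 + 47524) + 164 = (1/48400)*(1/164)*10695524 + 164 = 2673881/1984400 + 164 = 328115481/1984400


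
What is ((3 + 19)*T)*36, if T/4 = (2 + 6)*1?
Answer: 25344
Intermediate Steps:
T = 32 (T = 4*((2 + 6)*1) = 4*(8*1) = 4*8 = 32)
((3 + 19)*T)*36 = ((3 + 19)*32)*36 = (22*32)*36 = 704*36 = 25344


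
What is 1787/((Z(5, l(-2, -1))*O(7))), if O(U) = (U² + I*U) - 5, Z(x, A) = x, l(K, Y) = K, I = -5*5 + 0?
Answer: -1787/655 ≈ -2.7282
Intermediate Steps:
I = -25 (I = -25 + 0 = -25)
O(U) = -5 + U² - 25*U (O(U) = (U² - 25*U) - 5 = -5 + U² - 25*U)
1787/((Z(5, l(-2, -1))*O(7))) = 1787/((5*(-5 + 7² - 25*7))) = 1787/((5*(-5 + 49 - 175))) = 1787/((5*(-131))) = 1787/(-655) = 1787*(-1/655) = -1787/655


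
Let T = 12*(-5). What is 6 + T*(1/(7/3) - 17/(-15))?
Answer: -614/7 ≈ -87.714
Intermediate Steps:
T = -60
6 + T*(1/(7/3) - 17/(-15)) = 6 - 60*(1/(7/3) - 17/(-15)) = 6 - 60*(1/(7*(⅓)) - 17*(-1/15)) = 6 - 60*(1/(7/3) + 17/15) = 6 - 60*(1*(3/7) + 17/15) = 6 - 60*(3/7 + 17/15) = 6 - 60*164/105 = 6 - 656/7 = -614/7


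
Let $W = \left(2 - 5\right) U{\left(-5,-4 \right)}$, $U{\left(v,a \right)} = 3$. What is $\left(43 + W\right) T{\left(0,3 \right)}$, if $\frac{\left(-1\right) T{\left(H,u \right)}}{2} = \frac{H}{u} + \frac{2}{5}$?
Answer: $- \frac{136}{5} \approx -27.2$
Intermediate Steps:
$T{\left(H,u \right)} = - \frac{4}{5} - \frac{2 H}{u}$ ($T{\left(H,u \right)} = - 2 \left(\frac{H}{u} + \frac{2}{5}\right) = - 2 \left(\frac{2}{5} + \frac{H}{u}\right) = - \frac{4}{5} - \frac{2 H}{u}$)
$W = -9$ ($W = \left(2 - 5\right) 3 = \left(-3\right) 3 = -9$)
$\left(43 + W\right) T{\left(0,3 \right)} = \left(43 - 9\right) \left(- \frac{4}{5} - \frac{0}{3}\right) = 34 \left(- \frac{4}{5} - 0 \cdot \frac{1}{3}\right) = 34 \left(- \frac{4}{5} + 0\right) = 34 \left(- \frac{4}{5}\right) = - \frac{136}{5}$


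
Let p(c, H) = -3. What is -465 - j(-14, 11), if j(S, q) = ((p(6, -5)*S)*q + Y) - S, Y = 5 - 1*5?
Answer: -941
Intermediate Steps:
Y = 0 (Y = 5 - 5 = 0)
j(S, q) = -S - 3*S*q (j(S, q) = ((-3*S)*q + 0) - S = (-3*S*q + 0) - S = -3*S*q - S = -S - 3*S*q)
-465 - j(-14, 11) = -465 - (-14)*(-1 - 3*11) = -465 - (-14)*(-1 - 33) = -465 - (-14)*(-34) = -465 - 1*476 = -465 - 476 = -941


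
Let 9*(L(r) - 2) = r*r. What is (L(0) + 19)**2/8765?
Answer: 441/8765 ≈ 0.050314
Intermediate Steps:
L(r) = 2 + r**2/9 (L(r) = 2 + (r*r)/9 = 2 + r**2/9)
(L(0) + 19)**2/8765 = ((2 + (1/9)*0**2) + 19)**2/8765 = ((2 + (1/9)*0) + 19)**2*(1/8765) = ((2 + 0) + 19)**2*(1/8765) = (2 + 19)**2*(1/8765) = 21**2*(1/8765) = 441*(1/8765) = 441/8765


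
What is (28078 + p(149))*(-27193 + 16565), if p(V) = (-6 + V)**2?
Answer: -515744956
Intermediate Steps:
(28078 + p(149))*(-27193 + 16565) = (28078 + (-6 + 149)**2)*(-27193 + 16565) = (28078 + 143**2)*(-10628) = (28078 + 20449)*(-10628) = 48527*(-10628) = -515744956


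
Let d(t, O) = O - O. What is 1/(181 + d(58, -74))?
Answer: 1/181 ≈ 0.0055249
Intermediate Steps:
d(t, O) = 0
1/(181 + d(58, -74)) = 1/(181 + 0) = 1/181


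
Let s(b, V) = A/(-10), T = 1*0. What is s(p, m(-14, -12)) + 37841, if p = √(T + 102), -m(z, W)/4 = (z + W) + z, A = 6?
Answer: 189202/5 ≈ 37840.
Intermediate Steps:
T = 0
m(z, W) = -8*z - 4*W (m(z, W) = -4*((z + W) + z) = -4*((W + z) + z) = -4*(W + 2*z) = -8*z - 4*W)
p = √102 (p = √(0 + 102) = √102 ≈ 10.100)
s(b, V) = -⅗ (s(b, V) = 6/(-10) = 6*(-⅒) = -⅗)
s(p, m(-14, -12)) + 37841 = -⅗ + 37841 = 189202/5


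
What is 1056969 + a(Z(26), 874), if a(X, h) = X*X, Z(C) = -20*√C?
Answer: 1067369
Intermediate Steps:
a(X, h) = X²
1056969 + a(Z(26), 874) = 1056969 + (-20*√26)² = 1056969 + 10400 = 1067369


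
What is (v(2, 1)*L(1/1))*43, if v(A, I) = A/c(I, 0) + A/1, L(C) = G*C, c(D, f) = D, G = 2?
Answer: 344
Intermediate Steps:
L(C) = 2*C
v(A, I) = A + A/I (v(A, I) = A/I + A/1 = A/I + A*1 = A/I + A = A + A/I)
(v(2, 1)*L(1/1))*43 = ((2 + 2/1)*(2/1))*43 = ((2 + 2*1)*(2*1))*43 = ((2 + 2)*2)*43 = (4*2)*43 = 8*43 = 344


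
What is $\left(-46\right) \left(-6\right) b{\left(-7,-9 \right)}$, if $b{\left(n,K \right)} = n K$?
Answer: $17388$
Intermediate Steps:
$b{\left(n,K \right)} = K n$
$\left(-46\right) \left(-6\right) b{\left(-7,-9 \right)} = \left(-46\right) \left(-6\right) \left(\left(-9\right) \left(-7\right)\right) = 276 \cdot 63 = 17388$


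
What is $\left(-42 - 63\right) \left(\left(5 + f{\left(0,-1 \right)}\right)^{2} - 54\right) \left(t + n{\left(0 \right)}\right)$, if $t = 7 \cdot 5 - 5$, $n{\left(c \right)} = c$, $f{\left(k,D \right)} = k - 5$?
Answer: $170100$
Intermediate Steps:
$f{\left(k,D \right)} = -5 + k$
$t = 30$ ($t = 35 - 5 = 30$)
$\left(-42 - 63\right) \left(\left(5 + f{\left(0,-1 \right)}\right)^{2} - 54\right) \left(t + n{\left(0 \right)}\right) = \left(-42 - 63\right) \left(\left(5 + \left(-5 + 0\right)\right)^{2} - 54\right) \left(30 + 0\right) = - 105 \left(\left(5 - 5\right)^{2} - 54\right) 30 = - 105 \left(0^{2} - 54\right) 30 = - 105 \left(0 - 54\right) 30 = \left(-105\right) \left(-54\right) 30 = 5670 \cdot 30 = 170100$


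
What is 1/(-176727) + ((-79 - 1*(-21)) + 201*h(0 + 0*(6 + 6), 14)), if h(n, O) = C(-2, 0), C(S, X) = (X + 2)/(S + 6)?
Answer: 15021793/353454 ≈ 42.500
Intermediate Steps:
C(S, X) = (2 + X)/(6 + S)
h(n, O) = ½ (h(n, O) = (2 + 0)/(6 - 2) = 2/4 = (¼)*2 = ½)
1/(-176727) + ((-79 - 1*(-21)) + 201*h(0 + 0*(6 + 6), 14)) = 1/(-176727) + ((-79 - 1*(-21)) + 201*(½)) = -1/176727 + ((-79 + 21) + 201/2) = -1/176727 + (-58 + 201/2) = -1/176727 + 85/2 = 15021793/353454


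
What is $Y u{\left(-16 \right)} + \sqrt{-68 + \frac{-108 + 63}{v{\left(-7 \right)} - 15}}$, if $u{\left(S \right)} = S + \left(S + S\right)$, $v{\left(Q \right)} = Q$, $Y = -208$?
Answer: $9984 + \frac{i \sqrt{31922}}{22} \approx 9984.0 + 8.1212 i$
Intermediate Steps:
$u{\left(S \right)} = 3 S$ ($u{\left(S \right)} = S + 2 S = 3 S$)
$Y u{\left(-16 \right)} + \sqrt{-68 + \frac{-108 + 63}{v{\left(-7 \right)} - 15}} = - 208 \cdot 3 \left(-16\right) + \sqrt{-68 + \frac{-108 + 63}{-7 - 15}} = \left(-208\right) \left(-48\right) + \sqrt{-68 - \frac{45}{-22}} = 9984 + \sqrt{-68 - - \frac{45}{22}} = 9984 + \sqrt{-68 + \frac{45}{22}} = 9984 + \sqrt{- \frac{1451}{22}} = 9984 + \frac{i \sqrt{31922}}{22}$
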